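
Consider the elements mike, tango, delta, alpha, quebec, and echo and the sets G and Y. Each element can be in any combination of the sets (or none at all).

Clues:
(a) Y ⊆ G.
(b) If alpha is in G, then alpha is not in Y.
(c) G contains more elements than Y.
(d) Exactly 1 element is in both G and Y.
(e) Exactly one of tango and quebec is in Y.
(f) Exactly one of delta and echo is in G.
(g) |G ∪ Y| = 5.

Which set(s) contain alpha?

alpha: G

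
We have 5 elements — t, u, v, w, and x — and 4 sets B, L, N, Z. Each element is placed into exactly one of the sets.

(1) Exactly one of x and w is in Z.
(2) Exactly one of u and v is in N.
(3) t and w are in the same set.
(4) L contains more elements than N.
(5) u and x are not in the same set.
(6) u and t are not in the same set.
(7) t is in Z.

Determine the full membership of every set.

B = {}; L = {v, x}; N = {u}; Z = {t, w}

From (7): t ∈ Z.
(3): w matches t: w ∉ B.
(3): w matches t: w ∉ L.
(3): w matches t: w ∉ N.
(3): w matches t: w ∈ Z.
(6): u ∉ Z.
(1) (exactly one): x ∉ Z.
Suppose u ∈ B: no assignment then satisfies all the clues, so u ∉ B.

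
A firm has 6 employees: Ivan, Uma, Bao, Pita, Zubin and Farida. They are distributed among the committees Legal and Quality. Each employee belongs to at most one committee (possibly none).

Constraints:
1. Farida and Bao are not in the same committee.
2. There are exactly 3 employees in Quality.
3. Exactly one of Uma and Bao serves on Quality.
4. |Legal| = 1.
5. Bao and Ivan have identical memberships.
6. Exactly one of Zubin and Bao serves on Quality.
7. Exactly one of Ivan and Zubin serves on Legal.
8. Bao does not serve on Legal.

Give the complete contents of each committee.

Legal = {Zubin}; Quality = {Bao, Ivan, Pita}

From (8): Bao ∉ Legal.
(5): Ivan matches Bao: Ivan ∉ Legal.
(7) (exactly one): Zubin ∈ Legal.
(4): Legal already has 1, so the rest are out.
(6) (exactly one): Bao ∈ Quality.
(1): Farida ∉ Quality.
(3) (exactly one): Uma ∉ Quality.
(5): Ivan matches Bao: Ivan ∈ Quality.
(2): only 3 candidates remain for Quality, so all are in.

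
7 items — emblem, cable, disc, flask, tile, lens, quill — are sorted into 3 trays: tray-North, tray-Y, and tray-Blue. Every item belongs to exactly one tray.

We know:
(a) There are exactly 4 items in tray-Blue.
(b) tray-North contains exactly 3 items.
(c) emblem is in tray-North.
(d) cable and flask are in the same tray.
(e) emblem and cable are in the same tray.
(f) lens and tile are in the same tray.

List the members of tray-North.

From (c): emblem ∈ tray-North.
(e): cable matches emblem: cable ∈ tray-North.
(d): flask matches cable: flask ∈ tray-North.
(a): only 4 candidates remain for tray-Blue, so all are in.

tray-North = {cable, emblem, flask}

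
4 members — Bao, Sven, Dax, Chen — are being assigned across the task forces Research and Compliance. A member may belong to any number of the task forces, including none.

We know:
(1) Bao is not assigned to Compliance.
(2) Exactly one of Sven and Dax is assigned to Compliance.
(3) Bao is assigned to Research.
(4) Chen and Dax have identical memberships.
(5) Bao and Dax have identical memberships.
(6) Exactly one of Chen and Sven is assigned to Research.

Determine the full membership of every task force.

Research = {Bao, Chen, Dax}; Compliance = {Sven}

From (1): Bao ∉ Compliance.
From (3): Bao ∈ Research.
(5): Dax matches Bao: Dax ∈ Research.
(5): Dax matches Bao: Dax ∉ Compliance.
(2) (exactly one): Sven ∈ Compliance.
(4): Chen matches Dax: Chen ∈ Research.
(4): Chen matches Dax: Chen ∉ Compliance.
(6) (exactly one): Sven ∉ Research.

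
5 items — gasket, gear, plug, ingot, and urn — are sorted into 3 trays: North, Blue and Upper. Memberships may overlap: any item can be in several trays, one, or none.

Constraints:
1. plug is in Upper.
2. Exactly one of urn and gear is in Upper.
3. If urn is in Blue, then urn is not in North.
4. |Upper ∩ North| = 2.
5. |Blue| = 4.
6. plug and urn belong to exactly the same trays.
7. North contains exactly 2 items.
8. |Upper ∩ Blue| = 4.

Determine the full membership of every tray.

North = {gasket, ingot}; Blue = {gasket, ingot, plug, urn}; Upper = {gasket, ingot, plug, urn}

From (1): plug ∈ Upper.
(6): urn matches plug: urn ∈ Upper.
(2) (exactly one): gear ∉ Upper.
Suppose gasket ∉ North: no assignment then satisfies all the clues, so gasket ∈ North.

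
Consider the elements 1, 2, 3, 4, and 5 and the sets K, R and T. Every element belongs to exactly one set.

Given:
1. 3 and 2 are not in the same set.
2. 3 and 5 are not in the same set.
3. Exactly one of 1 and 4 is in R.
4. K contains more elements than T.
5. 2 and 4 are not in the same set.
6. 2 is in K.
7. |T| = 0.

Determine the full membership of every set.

From (6): 2 ∈ K.
(1): 3 ∉ K.
(5): 4 ∉ K.
(7): T already has 0, so the rest are out.
Only one set left: 3 ∈ R.
Only one set left: 4 ∈ R.
(2): 5 ∉ R.
(3) (exactly one): 1 ∉ R.
Only one set left: 1 ∈ K.
Only one set left: 5 ∈ K.

K = {1, 2, 5}; R = {3, 4}; T = {}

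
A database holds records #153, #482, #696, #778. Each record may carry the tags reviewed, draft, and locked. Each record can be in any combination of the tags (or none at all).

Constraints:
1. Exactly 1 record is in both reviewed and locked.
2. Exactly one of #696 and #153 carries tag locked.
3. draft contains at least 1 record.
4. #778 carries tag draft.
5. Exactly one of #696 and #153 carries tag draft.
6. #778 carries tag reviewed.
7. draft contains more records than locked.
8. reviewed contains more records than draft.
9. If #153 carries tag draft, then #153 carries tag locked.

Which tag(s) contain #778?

From (4): #778 ∈ draft.
From (6): #778 ∈ reviewed.
Suppose #778 ∈ locked: no assignment then satisfies all the clues, so #778 ∉ locked.

#778: draft, reviewed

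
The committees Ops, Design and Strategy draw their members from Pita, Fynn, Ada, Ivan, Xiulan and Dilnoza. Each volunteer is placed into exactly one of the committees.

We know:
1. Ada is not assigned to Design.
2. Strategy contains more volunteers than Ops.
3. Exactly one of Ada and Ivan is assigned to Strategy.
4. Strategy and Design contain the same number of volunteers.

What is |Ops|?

From (1): Ada ∉ Design.
Suppose Pita ∈ Ops: no assignment then satisfies all the clues, so Pita ∉ Ops.

0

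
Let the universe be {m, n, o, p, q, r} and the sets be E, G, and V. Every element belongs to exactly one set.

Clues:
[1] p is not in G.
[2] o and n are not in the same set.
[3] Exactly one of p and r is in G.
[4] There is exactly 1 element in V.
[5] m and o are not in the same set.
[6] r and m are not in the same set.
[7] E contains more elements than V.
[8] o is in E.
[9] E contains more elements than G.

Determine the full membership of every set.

From (1): p ∉ G.
From (8): o ∈ E.
(2): n ∉ E.
(3) (exactly one): r ∈ G.
(5): m ∉ E.
(6): m ∉ G.
Only one set left: m ∈ V.
(4): V already has 1, so the rest are out.
Only one set left: n ∈ G.
Only one set left: p ∈ E.
Suppose q ∉ E: no assignment then satisfies all the clues, so q ∈ E.

E = {o, p, q}; G = {n, r}; V = {m}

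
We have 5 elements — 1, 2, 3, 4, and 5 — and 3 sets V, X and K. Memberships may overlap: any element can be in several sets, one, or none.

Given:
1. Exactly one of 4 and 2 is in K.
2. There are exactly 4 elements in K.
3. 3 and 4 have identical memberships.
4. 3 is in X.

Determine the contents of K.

K = {1, 3, 4, 5}

From (4): 3 ∈ X.
(3): 4 matches 3: 4 ∈ X.
Suppose 1 ∉ K: no assignment then satisfies all the clues, so 1 ∈ K.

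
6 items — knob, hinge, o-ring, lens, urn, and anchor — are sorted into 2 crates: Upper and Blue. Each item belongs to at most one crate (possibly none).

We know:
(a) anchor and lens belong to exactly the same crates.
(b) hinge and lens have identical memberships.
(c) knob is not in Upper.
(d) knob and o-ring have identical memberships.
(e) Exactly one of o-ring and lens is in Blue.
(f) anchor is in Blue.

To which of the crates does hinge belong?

From (c): knob ∉ Upper.
From (f): anchor ∈ Blue.
(a): lens matches anchor: lens ∉ Upper.
(a): lens matches anchor: lens ∈ Blue.
(b): hinge matches lens: hinge ∉ Upper.
(b): hinge matches lens: hinge ∈ Blue.
(d): o-ring matches knob: o-ring ∉ Upper.
(e) (exactly one): o-ring ∉ Blue.
(d): knob matches o-ring: knob ∉ Blue.

hinge: Blue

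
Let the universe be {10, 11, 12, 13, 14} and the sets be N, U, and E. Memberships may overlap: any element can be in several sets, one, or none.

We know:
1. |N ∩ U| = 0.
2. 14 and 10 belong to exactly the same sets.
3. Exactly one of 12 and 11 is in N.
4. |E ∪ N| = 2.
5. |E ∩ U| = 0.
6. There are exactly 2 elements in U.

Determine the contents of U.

U = {10, 14}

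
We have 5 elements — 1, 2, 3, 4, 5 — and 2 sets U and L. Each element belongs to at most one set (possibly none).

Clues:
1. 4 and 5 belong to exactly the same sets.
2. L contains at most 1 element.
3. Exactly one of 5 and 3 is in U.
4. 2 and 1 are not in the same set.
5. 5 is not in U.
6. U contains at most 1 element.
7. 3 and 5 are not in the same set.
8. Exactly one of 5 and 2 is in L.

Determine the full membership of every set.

From (5): 5 ∉ U.
(1): 4 matches 5: 4 ∉ U.
(3) (exactly one): 3 ∈ U.
(6): U already has 1, so the rest are out.
Suppose 1 ∈ L: no assignment then satisfies all the clues, so 1 ∉ L.

U = {3}; L = {2}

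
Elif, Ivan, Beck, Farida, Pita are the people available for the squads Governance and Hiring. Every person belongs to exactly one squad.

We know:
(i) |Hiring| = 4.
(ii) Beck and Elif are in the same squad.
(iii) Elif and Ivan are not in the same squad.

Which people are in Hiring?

Hiring = {Beck, Elif, Farida, Pita}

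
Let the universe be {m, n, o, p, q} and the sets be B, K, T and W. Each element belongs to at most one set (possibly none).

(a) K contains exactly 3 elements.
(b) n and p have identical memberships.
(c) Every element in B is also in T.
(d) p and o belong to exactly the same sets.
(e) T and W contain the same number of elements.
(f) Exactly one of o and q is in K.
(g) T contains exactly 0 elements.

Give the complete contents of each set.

B = {}; K = {n, o, p}; T = {}; W = {}

(g): T already has 0, so the rest are out.
(c) contrapositive: m ∉ B.
(c) contrapositive: n ∉ B.
(c) contrapositive: o ∉ B.
(c) contrapositive: p ∉ B.
(c) contrapositive: q ∉ B.
Suppose m ∈ K: no assignment then satisfies all the clues, so m ∉ K.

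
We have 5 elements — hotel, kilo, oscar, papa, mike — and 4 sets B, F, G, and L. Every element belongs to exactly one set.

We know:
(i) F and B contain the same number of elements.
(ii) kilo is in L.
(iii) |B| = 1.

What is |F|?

1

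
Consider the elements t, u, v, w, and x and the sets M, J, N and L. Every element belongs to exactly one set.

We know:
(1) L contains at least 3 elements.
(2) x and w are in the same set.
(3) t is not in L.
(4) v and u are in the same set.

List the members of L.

L = {u, v, w, x}

From (3): t ∉ L.
Suppose u ∉ L: no assignment then satisfies all the clues, so u ∈ L.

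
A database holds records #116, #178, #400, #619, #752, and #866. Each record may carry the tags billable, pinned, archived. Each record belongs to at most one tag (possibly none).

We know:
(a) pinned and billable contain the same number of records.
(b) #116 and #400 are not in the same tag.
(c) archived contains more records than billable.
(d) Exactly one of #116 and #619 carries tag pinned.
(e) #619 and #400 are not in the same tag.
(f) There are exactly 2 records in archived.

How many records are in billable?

1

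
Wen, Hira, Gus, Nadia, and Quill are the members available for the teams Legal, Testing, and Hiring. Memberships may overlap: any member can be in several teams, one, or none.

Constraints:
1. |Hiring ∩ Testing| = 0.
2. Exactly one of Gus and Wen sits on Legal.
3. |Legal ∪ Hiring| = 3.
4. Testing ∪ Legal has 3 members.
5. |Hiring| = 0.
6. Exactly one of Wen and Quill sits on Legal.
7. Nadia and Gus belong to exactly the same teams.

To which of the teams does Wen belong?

Wen: none

(5): Hiring already has 0, so the rest are out.
Suppose Wen ∈ Legal: no assignment then satisfies all the clues, so Wen ∉ Legal.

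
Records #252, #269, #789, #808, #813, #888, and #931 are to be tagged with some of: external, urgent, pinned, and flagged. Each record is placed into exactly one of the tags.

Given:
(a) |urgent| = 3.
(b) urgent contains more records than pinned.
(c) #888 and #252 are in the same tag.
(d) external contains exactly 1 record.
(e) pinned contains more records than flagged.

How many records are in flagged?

1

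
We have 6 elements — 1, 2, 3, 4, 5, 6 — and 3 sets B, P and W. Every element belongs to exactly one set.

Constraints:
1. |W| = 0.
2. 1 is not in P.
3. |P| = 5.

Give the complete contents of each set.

From (2): 1 ∉ P.
(1): W already has 0, so the rest are out.
(3): only 5 candidates remain for P, so all are in.
Only one set left: 1 ∈ B.

B = {1}; P = {2, 3, 4, 5, 6}; W = {}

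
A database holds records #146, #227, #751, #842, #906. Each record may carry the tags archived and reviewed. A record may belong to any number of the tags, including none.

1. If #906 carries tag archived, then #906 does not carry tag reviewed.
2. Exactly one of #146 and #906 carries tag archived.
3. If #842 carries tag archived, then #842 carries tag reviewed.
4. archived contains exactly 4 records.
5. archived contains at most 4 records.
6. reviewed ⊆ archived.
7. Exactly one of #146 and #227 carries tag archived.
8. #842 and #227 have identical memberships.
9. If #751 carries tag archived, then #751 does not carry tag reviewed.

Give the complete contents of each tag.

archived = {#227, #751, #842, #906}; reviewed = {#227, #842}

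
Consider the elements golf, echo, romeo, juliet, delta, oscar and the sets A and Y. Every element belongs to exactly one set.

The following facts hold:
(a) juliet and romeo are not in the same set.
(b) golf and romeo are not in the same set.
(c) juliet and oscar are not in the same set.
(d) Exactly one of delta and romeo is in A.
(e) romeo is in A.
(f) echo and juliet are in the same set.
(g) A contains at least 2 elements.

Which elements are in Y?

From (e): romeo ∈ A.
(a): juliet ∉ A.
(b): golf ∉ A.
(d) (exactly one): delta ∉ A.
(f): echo matches juliet: echo ∉ A.
(g): only 2 candidates remain for A, so all are in.
Only one set left: golf ∈ Y.
Only one set left: echo ∈ Y.
Only one set left: juliet ∈ Y.
Only one set left: delta ∈ Y.

Y = {delta, echo, golf, juliet}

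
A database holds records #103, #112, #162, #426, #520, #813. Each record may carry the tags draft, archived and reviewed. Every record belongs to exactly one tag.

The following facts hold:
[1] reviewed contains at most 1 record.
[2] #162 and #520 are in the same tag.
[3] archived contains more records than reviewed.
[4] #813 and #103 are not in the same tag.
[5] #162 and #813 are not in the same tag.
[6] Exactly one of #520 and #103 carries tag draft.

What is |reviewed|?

1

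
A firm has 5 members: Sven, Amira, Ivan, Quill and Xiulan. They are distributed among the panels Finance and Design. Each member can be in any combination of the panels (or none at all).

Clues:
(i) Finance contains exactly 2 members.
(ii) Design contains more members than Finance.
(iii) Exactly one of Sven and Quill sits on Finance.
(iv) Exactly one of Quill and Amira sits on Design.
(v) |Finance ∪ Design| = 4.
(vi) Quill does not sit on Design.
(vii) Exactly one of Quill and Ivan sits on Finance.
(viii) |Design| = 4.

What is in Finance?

From (vi): Quill ∉ Design.
(iv) (exactly one): Amira ∈ Design.
(viii): only 4 candidates remain for Design, so all are in.
Suppose Sven ∉ Finance: no assignment then satisfies all the clues, so Sven ∈ Finance.

Finance = {Ivan, Sven}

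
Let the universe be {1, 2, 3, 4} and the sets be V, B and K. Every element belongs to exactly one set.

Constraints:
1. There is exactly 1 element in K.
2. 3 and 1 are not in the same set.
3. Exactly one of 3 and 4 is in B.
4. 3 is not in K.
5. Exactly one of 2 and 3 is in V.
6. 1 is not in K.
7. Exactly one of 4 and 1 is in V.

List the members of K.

K = {4}

From (4): 3 ∉ K.
From (6): 1 ∉ K.
Suppose 2 ∈ K: no assignment then satisfies all the clues, so 2 ∉ K.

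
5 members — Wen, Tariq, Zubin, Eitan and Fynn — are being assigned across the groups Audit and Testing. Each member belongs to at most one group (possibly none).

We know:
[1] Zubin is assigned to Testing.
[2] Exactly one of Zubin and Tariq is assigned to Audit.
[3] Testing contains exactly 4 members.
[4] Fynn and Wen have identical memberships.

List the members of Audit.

From (1): Zubin ∈ Testing.
(2) (exactly one): Tariq ∈ Audit.
(3): only 4 candidates remain for Testing, so all are in.

Audit = {Tariq}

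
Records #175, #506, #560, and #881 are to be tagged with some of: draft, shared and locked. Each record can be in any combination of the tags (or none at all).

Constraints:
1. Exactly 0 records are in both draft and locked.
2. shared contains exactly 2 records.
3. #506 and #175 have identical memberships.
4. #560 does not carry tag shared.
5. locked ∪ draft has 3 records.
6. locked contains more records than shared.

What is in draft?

draft = {}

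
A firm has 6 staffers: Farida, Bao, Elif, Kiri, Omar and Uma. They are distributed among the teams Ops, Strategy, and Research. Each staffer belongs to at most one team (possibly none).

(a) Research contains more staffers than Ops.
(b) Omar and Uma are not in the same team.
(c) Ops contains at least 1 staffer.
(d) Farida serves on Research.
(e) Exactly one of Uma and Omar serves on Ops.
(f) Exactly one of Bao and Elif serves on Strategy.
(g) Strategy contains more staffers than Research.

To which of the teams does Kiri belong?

Kiri: Strategy

From (d): Farida ∈ Research.
Suppose Kiri ∈ Ops: no assignment then satisfies all the clues, so Kiri ∉ Ops.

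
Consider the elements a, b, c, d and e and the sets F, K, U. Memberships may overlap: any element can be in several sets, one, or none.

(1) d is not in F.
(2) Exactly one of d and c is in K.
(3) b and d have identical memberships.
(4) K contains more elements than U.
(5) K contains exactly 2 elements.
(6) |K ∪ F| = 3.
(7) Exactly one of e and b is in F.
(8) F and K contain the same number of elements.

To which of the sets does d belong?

d: none

From (1): d ∉ F.
(3): b matches d: b ∉ F.
(7) (exactly one): e ∈ F.
Suppose d ∈ K: no assignment then satisfies all the clues, so d ∉ K.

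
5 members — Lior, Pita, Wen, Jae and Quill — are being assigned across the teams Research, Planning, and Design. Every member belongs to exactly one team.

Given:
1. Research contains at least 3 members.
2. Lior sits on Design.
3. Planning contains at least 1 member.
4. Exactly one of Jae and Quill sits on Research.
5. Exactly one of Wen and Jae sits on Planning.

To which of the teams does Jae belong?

Jae: Planning

From (2): Lior ∈ Design.
Suppose Jae ∈ Research: no assignment then satisfies all the clues, so Jae ∉ Research.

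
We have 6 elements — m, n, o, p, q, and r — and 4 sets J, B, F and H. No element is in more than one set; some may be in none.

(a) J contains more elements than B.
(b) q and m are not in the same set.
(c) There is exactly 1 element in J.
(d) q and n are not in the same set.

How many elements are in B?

0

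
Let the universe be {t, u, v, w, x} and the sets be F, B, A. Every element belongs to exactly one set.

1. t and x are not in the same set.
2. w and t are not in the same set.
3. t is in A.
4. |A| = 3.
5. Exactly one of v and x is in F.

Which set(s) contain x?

x: F

From (3): t ∈ A.
(1): x ∉ A.
(2): w ∉ A.
(4): only 3 candidates remain for A, so all are in.
(5) (exactly one): x ∈ F.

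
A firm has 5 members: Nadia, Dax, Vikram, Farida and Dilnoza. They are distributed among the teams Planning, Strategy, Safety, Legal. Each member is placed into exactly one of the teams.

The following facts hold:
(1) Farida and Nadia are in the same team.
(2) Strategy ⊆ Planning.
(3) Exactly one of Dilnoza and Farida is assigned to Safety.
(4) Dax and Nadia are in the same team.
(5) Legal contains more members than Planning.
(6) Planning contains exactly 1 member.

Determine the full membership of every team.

Planning = {Vikram}; Strategy = {}; Safety = {Dilnoza}; Legal = {Dax, Farida, Nadia}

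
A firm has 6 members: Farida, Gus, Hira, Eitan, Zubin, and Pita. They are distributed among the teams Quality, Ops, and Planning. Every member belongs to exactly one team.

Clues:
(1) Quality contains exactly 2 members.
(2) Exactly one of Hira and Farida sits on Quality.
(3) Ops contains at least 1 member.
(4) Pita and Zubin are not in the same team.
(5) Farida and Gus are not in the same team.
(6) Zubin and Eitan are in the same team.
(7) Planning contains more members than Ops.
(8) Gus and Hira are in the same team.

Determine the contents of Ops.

Ops = {Pita}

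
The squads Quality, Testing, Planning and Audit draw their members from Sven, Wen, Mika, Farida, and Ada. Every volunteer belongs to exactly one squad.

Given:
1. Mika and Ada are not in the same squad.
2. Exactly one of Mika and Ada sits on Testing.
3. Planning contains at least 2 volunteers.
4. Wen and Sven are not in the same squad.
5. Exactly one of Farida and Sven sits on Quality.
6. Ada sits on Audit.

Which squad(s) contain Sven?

Sven: Quality

From (6): Ada ∈ Audit.
(1): Mika ∉ Audit.
(2) (exactly one): Mika ∈ Testing.
Suppose Sven ∉ Quality: no assignment then satisfies all the clues, so Sven ∈ Quality.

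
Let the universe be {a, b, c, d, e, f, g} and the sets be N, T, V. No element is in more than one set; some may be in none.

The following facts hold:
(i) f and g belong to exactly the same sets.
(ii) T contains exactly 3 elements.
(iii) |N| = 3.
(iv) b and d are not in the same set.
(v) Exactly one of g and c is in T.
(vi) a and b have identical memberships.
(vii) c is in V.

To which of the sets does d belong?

From (vii): c ∈ V.
(v) (exactly one): g ∈ T.
(i): f matches g: f ∉ N.
(i): f matches g: f ∈ T.
Suppose d ∈ N: no assignment then satisfies all the clues, so d ∉ N.

d: T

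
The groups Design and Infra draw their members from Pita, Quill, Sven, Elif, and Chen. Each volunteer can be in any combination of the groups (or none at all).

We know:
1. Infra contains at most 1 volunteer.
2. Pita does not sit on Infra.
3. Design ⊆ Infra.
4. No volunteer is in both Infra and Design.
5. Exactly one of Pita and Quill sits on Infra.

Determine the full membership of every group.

Design = {}; Infra = {Quill}

From (2): Pita ∉ Infra.
(3) contrapositive: Pita ∉ Design.
(5) (exactly one): Quill ∈ Infra.
(1): Infra already has 1, so the rest are out.
(3) contrapositive: Sven ∉ Design.
(3) contrapositive: Elif ∉ Design.
(3) contrapositive: Chen ∉ Design.
(4) (disjoint): Quill ∉ Design.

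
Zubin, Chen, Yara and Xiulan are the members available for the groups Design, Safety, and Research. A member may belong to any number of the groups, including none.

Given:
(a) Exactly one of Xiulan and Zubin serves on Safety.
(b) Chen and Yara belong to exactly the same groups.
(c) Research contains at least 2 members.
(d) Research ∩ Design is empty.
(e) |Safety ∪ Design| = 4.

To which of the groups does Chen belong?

Chen: Research, Safety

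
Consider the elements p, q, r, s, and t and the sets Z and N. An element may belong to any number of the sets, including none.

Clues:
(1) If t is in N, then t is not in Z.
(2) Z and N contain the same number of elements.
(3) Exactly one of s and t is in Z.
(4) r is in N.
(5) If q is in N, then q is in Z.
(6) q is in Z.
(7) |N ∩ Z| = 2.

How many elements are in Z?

3

From (4): r ∈ N.
From (6): q ∈ Z.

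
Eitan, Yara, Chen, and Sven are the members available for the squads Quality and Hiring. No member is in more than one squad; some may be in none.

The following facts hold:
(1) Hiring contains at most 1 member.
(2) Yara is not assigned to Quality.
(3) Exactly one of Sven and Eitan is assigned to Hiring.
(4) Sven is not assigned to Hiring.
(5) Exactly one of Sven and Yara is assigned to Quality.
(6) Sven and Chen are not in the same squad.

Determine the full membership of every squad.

From (2): Yara ∉ Quality.
From (4): Sven ∉ Hiring.
(3) (exactly one): Eitan ∈ Hiring.
(5) (exactly one): Sven ∈ Quality.
(6): Chen ∉ Quality.
(1): Hiring already has 1, so the rest are out.

Quality = {Sven}; Hiring = {Eitan}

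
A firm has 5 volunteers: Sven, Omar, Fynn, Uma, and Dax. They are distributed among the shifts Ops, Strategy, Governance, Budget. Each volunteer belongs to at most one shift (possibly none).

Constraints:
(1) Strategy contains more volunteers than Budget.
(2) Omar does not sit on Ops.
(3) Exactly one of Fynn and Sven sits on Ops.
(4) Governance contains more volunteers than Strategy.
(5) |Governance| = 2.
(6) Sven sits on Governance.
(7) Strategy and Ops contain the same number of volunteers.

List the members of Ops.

Ops = {Fynn}

From (2): Omar ∉ Ops.
From (6): Sven ∈ Governance.
(3) (exactly one): Fynn ∈ Ops.
Suppose Uma ∈ Ops: no assignment then satisfies all the clues, so Uma ∉ Ops.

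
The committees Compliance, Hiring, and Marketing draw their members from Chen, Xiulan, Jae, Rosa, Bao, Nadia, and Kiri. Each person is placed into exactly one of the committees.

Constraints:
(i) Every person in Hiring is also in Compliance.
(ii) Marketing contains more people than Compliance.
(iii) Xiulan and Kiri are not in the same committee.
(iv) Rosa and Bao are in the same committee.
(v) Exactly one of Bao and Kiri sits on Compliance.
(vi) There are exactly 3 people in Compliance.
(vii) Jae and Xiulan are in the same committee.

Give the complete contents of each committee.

Compliance = {Chen, Kiri, Nadia}; Hiring = {}; Marketing = {Bao, Jae, Rosa, Xiulan}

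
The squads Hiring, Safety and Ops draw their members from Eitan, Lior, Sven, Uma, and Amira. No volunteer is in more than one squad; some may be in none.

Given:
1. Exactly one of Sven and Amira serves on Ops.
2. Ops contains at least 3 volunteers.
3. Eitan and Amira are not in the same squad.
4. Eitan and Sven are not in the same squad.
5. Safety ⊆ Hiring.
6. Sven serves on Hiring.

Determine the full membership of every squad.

Hiring = {Sven}; Safety = {}; Ops = {Amira, Lior, Uma}

From (6): Sven ∈ Hiring.
(1) (exactly one): Amira ∈ Ops.
(3): Eitan ∉ Ops.
(4): Eitan ∉ Hiring.
(5) contrapositive: Eitan ∉ Safety.
(2): only 3 candidates remain for Ops, so all are in.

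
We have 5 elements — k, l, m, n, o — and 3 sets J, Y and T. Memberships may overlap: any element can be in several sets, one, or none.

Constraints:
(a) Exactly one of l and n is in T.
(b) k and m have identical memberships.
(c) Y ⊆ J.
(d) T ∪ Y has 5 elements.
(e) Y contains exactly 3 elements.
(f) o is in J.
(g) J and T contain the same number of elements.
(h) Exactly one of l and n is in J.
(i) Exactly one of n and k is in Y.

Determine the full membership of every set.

J = {k, l, m, o}; Y = {k, l, m}; T = {k, m, n, o}

From (f): o ∈ J.
Suppose k ∉ J: no assignment then satisfies all the clues, so k ∈ J.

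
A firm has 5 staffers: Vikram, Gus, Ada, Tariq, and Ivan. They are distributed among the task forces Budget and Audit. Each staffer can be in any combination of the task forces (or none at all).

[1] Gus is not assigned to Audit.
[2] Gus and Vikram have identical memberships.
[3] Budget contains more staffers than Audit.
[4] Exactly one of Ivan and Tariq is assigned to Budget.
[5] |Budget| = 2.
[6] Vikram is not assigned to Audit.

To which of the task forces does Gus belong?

From (1): Gus ∉ Audit.
From (6): Vikram ∉ Audit.
Suppose Gus ∈ Budget: no assignment then satisfies all the clues, so Gus ∉ Budget.

Gus: none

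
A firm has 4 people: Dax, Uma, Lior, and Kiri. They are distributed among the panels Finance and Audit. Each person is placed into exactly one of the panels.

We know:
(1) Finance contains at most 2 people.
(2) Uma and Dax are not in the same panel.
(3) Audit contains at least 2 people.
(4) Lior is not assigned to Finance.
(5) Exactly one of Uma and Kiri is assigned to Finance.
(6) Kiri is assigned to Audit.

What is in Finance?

From (4): Lior ∉ Finance.
From (6): Kiri ∈ Audit.
(5) (exactly one): Uma ∈ Finance.
Only one panel left: Lior ∈ Audit.
(2): Dax ∉ Finance.
Only one panel left: Dax ∈ Audit.

Finance = {Uma}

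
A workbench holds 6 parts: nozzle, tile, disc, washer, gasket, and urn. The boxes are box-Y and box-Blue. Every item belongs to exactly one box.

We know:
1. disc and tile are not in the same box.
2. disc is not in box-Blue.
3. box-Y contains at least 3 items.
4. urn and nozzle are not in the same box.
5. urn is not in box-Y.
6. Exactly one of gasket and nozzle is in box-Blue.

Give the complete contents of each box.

From (2): disc ∉ box-Blue.
From (5): urn ∉ box-Y.
Only one box left: disc ∈ box-Y.
Only one box left: urn ∈ box-Blue.
(1): tile ∉ box-Y.
(4): nozzle ∉ box-Blue.
(6) (exactly one): gasket ∈ box-Blue.
Only one box left: nozzle ∈ box-Y.
Only one box left: tile ∈ box-Blue.
(3): only 3 candidates remain for box-Y, so all are in.

box-Y = {disc, nozzle, washer}; box-Blue = {gasket, tile, urn}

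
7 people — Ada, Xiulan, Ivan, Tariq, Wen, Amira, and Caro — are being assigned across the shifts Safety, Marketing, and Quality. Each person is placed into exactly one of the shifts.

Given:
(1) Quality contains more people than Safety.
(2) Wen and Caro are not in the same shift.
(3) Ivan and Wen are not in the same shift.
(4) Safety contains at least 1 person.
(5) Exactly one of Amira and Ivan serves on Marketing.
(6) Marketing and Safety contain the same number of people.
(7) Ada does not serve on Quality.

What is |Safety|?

2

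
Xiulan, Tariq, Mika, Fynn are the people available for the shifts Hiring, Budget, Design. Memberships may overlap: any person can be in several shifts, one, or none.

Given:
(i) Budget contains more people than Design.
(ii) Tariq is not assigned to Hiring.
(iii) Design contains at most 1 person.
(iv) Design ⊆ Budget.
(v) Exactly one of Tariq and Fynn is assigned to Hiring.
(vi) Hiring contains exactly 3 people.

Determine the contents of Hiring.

From (ii): Tariq ∉ Hiring.
(v) (exactly one): Fynn ∈ Hiring.
(vi): only 3 candidates remain for Hiring, so all are in.

Hiring = {Fynn, Mika, Xiulan}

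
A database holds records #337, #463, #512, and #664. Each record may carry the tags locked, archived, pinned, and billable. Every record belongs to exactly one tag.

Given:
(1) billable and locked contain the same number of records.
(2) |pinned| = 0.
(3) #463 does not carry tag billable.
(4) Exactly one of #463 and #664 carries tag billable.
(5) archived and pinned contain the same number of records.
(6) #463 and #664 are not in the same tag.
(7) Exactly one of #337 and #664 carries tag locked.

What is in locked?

locked = {#337, #463}

From (3): #463 ∉ billable.
(2): pinned already has 0, so the rest are out.
(4) (exactly one): #664 ∈ billable.
(7) (exactly one): #337 ∈ locked.
Suppose #463 ∉ locked: no assignment then satisfies all the clues, so #463 ∈ locked.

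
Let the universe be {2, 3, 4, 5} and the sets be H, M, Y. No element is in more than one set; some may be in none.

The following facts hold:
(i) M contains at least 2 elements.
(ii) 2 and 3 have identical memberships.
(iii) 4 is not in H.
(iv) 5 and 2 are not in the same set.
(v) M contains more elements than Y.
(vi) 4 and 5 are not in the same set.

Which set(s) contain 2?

From (iii): 4 ∉ H.
Suppose 2 ∈ H: no assignment then satisfies all the clues, so 2 ∉ H.

2: M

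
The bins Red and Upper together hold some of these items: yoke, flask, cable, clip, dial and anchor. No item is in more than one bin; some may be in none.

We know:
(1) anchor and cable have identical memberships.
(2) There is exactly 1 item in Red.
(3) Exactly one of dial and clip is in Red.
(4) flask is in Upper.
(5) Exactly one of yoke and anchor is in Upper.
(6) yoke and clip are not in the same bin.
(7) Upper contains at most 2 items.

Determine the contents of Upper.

Upper = {flask, yoke}

From (4): flask ∈ Upper.
Suppose yoke ∉ Upper: no assignment then satisfies all the clues, so yoke ∈ Upper.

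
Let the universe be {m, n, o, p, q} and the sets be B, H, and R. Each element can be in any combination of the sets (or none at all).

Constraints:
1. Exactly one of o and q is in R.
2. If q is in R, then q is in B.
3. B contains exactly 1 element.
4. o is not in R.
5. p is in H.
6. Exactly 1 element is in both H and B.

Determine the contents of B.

B = {q}

From (4): o ∉ R.
From (5): p ∈ H.
(1) (exactly one): q ∈ R.
(2): q ∈ B.
(3): B already has 1, so the rest are out.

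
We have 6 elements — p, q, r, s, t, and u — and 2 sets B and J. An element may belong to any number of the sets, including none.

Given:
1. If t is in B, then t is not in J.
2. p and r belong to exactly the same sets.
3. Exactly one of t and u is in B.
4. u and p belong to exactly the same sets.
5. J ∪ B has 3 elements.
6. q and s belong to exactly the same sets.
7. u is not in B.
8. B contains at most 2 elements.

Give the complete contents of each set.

B = {t}; J = {q, s}

From (7): u ∉ B.
(3) (exactly one): t ∈ B.
(4): p matches u: p ∉ B.
(1): t ∉ J.
(2): r matches p: r ∉ B.
Suppose p ∈ J: no assignment then satisfies all the clues, so p ∉ J.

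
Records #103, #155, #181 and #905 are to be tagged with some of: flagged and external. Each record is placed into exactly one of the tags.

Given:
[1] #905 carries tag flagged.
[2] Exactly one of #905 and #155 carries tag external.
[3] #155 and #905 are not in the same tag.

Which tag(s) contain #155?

From (1): #905 ∈ flagged.
(2) (exactly one): #155 ∈ external.

#155: external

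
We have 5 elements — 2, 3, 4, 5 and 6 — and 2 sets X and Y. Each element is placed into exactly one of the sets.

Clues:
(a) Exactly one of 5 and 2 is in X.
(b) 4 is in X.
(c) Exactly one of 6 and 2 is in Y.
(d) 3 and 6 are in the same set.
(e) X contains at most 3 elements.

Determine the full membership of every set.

From (b): 4 ∈ X.
Suppose 2 ∉ X: no assignment then satisfies all the clues, so 2 ∈ X.

X = {2, 4}; Y = {3, 5, 6}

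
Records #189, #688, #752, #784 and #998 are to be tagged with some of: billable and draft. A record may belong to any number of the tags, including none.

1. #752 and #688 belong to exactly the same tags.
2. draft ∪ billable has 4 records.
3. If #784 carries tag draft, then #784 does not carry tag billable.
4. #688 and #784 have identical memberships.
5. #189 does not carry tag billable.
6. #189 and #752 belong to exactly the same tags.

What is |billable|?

0

From (5): #189 ∉ billable.
(6): #752 matches #189: #752 ∉ billable.
(1): #688 matches #752: #688 ∉ billable.
(4): #784 matches #688: #784 ∉ billable.
Suppose #189 ∉ draft: no assignment then satisfies all the clues, so #189 ∈ draft.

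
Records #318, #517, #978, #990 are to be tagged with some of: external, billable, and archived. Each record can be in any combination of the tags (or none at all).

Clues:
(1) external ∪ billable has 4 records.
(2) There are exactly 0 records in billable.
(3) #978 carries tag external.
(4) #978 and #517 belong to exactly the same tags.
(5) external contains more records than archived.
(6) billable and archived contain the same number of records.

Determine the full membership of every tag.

external = {#318, #517, #978, #990}; billable = {}; archived = {}

From (3): #978 ∈ external.
(2): billable already has 0, so the rest are out.
(4): #517 matches #978: #517 ∈ external.
Suppose #318 ∉ external: no assignment then satisfies all the clues, so #318 ∈ external.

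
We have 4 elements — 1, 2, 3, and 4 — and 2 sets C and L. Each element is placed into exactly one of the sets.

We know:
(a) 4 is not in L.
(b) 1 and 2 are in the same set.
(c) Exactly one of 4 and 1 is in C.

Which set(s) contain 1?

1: L

From (a): 4 ∉ L.
Only one set left: 4 ∈ C.
(c) (exactly one): 1 ∉ C.
Only one set left: 1 ∈ L.
(b): 2 matches 1: 2 ∉ C.
(b): 2 matches 1: 2 ∈ L.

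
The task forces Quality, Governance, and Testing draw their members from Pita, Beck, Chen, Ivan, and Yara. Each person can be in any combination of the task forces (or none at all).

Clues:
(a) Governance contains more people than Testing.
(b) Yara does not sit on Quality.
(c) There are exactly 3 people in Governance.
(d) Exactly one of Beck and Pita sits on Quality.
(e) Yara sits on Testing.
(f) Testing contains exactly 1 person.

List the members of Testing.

From (b): Yara ∉ Quality.
From (e): Yara ∈ Testing.
(f): Testing already has 1, so the rest are out.

Testing = {Yara}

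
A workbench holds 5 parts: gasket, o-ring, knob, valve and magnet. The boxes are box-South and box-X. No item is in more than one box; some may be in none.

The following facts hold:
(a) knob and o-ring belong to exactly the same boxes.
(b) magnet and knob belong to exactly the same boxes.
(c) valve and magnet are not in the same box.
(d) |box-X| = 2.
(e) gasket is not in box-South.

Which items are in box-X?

box-X = {gasket, valve}

From (e): gasket ∉ box-South.
Suppose gasket ∉ box-X: no assignment then satisfies all the clues, so gasket ∈ box-X.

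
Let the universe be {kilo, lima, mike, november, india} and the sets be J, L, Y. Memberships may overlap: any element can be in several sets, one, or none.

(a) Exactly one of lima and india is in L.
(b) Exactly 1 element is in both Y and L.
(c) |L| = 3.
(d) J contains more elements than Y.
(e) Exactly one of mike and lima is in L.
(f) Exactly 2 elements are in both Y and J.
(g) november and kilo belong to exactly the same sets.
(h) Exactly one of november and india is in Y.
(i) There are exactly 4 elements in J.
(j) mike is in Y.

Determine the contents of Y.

Y = {india, lima, mike}

From (j): mike ∈ Y.
Suppose kilo ∈ Y: no assignment then satisfies all the clues, so kilo ∉ Y.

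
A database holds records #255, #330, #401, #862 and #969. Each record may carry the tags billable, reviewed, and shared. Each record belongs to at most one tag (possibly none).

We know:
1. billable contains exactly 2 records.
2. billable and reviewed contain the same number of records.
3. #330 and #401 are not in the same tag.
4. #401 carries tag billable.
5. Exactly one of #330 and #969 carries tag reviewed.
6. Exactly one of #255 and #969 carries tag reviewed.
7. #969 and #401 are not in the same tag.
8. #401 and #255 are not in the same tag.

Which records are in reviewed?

reviewed = {#255, #330}

From (4): #401 ∈ billable.
(3): #330 ∉ billable.
(7): #969 ∉ billable.
(8): #255 ∉ billable.
(1): only 2 candidates remain for billable, so all are in.
Suppose #255 ∉ reviewed: no assignment then satisfies all the clues, so #255 ∈ reviewed.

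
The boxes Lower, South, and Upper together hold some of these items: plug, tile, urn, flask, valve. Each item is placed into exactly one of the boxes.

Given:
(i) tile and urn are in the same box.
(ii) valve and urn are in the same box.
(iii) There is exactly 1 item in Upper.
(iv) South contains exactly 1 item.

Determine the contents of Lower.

Lower = {tile, urn, valve}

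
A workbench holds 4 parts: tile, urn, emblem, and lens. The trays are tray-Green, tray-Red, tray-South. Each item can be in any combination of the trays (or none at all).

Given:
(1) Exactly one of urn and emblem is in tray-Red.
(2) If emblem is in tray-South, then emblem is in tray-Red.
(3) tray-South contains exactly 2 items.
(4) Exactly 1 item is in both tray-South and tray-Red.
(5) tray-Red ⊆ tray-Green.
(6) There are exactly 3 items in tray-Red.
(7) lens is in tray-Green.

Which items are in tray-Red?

From (7): lens ∈ tray-Green.
Suppose tile ∉ tray-Red: no assignment then satisfies all the clues, so tile ∈ tray-Red.

tray-Red = {emblem, lens, tile}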